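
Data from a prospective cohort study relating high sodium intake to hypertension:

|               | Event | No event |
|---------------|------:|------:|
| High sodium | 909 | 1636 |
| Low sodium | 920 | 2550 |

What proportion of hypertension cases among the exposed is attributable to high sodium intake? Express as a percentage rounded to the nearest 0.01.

Cells: a = 909, b = 1636, c = 920, d = 2550.
Risk in exposed = 909/2545 = 0.35717; risk in unexposed = 920/3470 = 0.26513.
RR = 0.35717/0.26513 = 1.34716
AR% = (RR − 1)/RR × 100 = (1.34716 − 1)/1.34716 × 100 = 25.7695%

25.77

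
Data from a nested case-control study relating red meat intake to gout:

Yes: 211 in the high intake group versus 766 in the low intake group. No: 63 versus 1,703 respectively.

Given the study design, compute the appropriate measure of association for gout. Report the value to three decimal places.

From the description: a = 211, b = 63, c = 766, d = 1703.
This is a nested case-control study: participants were sampled on outcome status, so risks in the source population cannot be estimated directly — relative risk is not valid here. The odds ratio is the appropriate measure.
OR = (a·d)/(b·c) = (211 × 1703) / (63 × 766) = 359333 / 48258 = 7.44608

7.446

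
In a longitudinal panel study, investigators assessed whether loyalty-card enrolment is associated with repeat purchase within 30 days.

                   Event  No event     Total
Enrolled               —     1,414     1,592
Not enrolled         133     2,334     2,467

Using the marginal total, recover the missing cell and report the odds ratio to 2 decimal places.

The missing cell is in the exposed row: 1592 − 1414 = 178.
So a = 178, b = 1414, c = 133, d = 2334.
OR = (a·d)/(b·c) = (178 × 2334) / (1414 × 133) = 415452 / 188062 = 2.20912

2.21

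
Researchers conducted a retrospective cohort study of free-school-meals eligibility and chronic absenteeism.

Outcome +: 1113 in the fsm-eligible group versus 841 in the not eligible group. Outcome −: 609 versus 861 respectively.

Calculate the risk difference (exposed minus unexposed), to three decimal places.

From the description: a = 1113, b = 609, c = 841, d = 861.
Risk in exposed = 1113/1722 = 0.646341; risk in unexposed = 841/1702 = 0.494125.
Risk difference = 0.646341 − 0.494125 = 0.152217

0.152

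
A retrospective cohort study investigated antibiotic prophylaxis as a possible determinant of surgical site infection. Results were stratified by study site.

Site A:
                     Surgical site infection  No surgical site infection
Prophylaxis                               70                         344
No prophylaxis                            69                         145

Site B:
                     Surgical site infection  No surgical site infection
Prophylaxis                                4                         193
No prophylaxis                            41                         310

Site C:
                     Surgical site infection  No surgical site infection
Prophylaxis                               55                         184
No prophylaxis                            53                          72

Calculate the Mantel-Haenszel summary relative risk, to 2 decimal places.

RR_MH = Σ(aᵢ·n₀ᵢ/nᵢ) / Σ(cᵢ·n₁ᵢ/nᵢ), with n₁ᵢ = aᵢ+bᵢ (exposed), n₀ᵢ = cᵢ+dᵢ (unexposed), nᵢ = n₁ᵢ+n₀ᵢ.
Stratum 1 (Site A): n₁ = 414, n₀ = 214, n = 628; a·n₀/n = 70·214/628 = 23.8535; c·n₁/n = 69·414/628 = 45.4873
Stratum 2 (Site B): n₁ = 197, n₀ = 351, n = 548; a·n₀/n = 4·351/548 = 2.5620; c·n₁/n = 41·197/548 = 14.7391
Stratum 3 (Site C): n₁ = 239, n₀ = 125, n = 364; a·n₀/n = 55·125/364 = 18.8874; c·n₁/n = 53·239/364 = 34.7995
RR_MH = (23.8535 + 2.5620 + 18.8874) / (45.4873 + 14.7391 + 34.7995) = 45.3029 / 95.0258 = 0.47674

0.48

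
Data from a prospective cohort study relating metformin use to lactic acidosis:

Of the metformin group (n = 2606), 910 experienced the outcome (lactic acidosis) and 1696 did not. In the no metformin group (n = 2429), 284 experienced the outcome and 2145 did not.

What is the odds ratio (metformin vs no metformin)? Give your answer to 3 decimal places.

4.053

From the description: a = 910, b = 1696, c = 284, d = 2145.
OR = (a·d)/(b·c) = (910 × 2145) / (1696 × 284) = 1951950 / 481664 = 4.05251
The odds of lactic acidosis are about 4.05 times as high in the metformin group.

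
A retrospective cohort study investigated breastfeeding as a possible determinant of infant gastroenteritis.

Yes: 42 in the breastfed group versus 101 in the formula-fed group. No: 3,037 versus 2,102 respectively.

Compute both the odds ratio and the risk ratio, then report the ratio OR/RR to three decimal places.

From the description: a = 42, b = 3037, c = 101, d = 2102.
OR = (42·2102)/(3037·101) = 88284/306737 = 0.28782
Risk in exposed = 42/3079 = 0.01364; risk in unexposed = 101/2203 = 0.04585; RR = 0.29753
OR/RR = 0.28782 / 0.29753 = 0.96735
The outcome is rare in both groups, so OR ≈ RR (ratio near 1).

0.967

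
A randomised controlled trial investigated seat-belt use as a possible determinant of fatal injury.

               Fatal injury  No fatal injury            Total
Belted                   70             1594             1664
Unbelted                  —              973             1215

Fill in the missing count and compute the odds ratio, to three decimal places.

The missing cell is in the unexposed row: 1215 − 973 = 242.
So a = 70, b = 1594, c = 242, d = 973.
OR = (a·d)/(b·c) = (70 × 973) / (1594 × 242) = 68110 / 385748 = 0.17657

0.177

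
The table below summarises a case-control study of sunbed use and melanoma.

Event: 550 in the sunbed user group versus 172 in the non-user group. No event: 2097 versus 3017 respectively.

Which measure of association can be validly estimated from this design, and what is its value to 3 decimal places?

4.601

From the description: a = 550, b = 2097, c = 172, d = 3017.
This is a case-control study: participants were sampled on outcome status, so risks in the source population cannot be estimated directly — relative risk is not valid here. The odds ratio is the appropriate measure.
OR = (a·d)/(b·c) = (550 × 3017) / (2097 × 172) = 1659350 / 360684 = 4.60056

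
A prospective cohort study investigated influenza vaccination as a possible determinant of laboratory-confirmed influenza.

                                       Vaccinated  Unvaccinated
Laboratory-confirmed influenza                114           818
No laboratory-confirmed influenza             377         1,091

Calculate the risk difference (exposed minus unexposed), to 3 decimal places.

Reading the table with exposure as columns: a = 114 (Vaccinated, case), b = 377 (Vaccinated, non-case), c = 818 (Unvaccinated, case), d = 1091.
Risk in exposed = 114/491 = 0.232179; risk in unexposed = 818/1909 = 0.428497.
Risk difference = 0.232179 − 0.428497 = -0.196317

-0.196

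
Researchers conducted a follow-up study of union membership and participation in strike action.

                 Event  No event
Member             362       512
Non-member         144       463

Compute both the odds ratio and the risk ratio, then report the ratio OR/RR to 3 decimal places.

1.302

Cells: a = 362, b = 512, c = 144, d = 463.
OR = (362·463)/(512·144) = 167606/73728 = 2.27330
Risk in exposed = 362/874 = 0.41419; risk in unexposed = 144/607 = 0.23723; RR = 1.74592
OR/RR = 2.27330 / 1.74592 = 1.30207
The outcome is not rare, so the OR lies further from 1 than the RR.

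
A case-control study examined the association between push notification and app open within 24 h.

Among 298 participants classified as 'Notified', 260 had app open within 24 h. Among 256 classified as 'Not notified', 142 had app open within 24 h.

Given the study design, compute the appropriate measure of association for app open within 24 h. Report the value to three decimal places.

5.493

From the description: a = 260, b = 38, c = 142, d = 114.
This is a case-control study: participants were sampled on outcome status, so risks in the source population cannot be estimated directly — relative risk is not valid here. The odds ratio is the appropriate measure.
OR = (a·d)/(b·c) = (260 × 114) / (38 × 142) = 29640 / 5396 = 5.49296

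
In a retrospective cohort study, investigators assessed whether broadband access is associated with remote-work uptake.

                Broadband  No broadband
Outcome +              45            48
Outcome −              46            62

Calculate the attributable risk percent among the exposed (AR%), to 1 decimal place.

Reading the table with exposure as columns: a = 45 (Broadband, case), b = 46 (Broadband, non-case), c = 48 (No broadband, case), d = 62.
Risk in exposed = 45/91 = 0.49451; risk in unexposed = 48/110 = 0.43636.
RR = 0.49451/0.43636 = 1.13324
AR% = (RR − 1)/RR × 100 = (1.13324 − 1)/1.13324 × 100 = 11.7576%

11.8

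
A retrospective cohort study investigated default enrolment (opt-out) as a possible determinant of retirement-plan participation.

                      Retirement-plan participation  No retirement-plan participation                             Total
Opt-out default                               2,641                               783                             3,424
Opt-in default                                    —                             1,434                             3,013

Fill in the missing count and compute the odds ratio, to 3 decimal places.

The missing cell is in the unexposed row: 3013 − 1434 = 1579.
So a = 2641, b = 783, c = 1579, d = 1434.
OR = (a·d)/(b·c) = (2641 × 1434) / (783 × 1579) = 3787194 / 1236357 = 3.06319

3.063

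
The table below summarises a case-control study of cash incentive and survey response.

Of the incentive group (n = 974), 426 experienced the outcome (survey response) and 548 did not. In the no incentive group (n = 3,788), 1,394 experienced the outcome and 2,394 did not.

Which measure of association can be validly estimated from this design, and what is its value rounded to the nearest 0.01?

From the description: a = 426, b = 548, c = 1394, d = 2394.
This is a case-control study: participants were sampled on outcome status, so risks in the source population cannot be estimated directly — relative risk is not valid here. The odds ratio is the appropriate measure.
OR = (a·d)/(b·c) = (426 × 2394) / (548 × 1394) = 1019844 / 763912 = 1.33503

1.34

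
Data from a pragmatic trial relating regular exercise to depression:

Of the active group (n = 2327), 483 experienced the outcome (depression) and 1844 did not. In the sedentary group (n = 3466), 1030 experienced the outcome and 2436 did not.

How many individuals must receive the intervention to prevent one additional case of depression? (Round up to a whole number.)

12

Risk in treated group = 483/2327 = 0.20756; risk in control = 1030/3466 = 0.29717.
Absolute risk reduction = 0.29717 − 0.20756 = 0.08961
NNT = 1 / ARR = 1 / 0.08961 = 11.160 → round up → 12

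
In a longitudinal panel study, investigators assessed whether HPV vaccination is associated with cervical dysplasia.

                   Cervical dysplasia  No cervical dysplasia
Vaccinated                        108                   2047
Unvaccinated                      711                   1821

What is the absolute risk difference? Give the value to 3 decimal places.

-0.231

Cells: a = 108, b = 2047, c = 711, d = 1821.
Risk in exposed = 108/2155 = 0.050116; risk in unexposed = 711/2532 = 0.280806.
Risk difference = 0.050116 − 0.280806 = -0.230690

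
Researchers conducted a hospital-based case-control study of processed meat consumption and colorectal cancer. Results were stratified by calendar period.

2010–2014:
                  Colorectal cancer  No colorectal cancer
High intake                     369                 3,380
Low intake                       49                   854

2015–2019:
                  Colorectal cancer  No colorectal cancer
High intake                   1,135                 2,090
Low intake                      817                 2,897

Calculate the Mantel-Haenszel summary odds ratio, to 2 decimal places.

1.92

OR_MH = Σ(aᵢdᵢ/nᵢ) / Σ(bᵢcᵢ/nᵢ), where nᵢ is the stratum total.
Stratum 1 (2010–2014): n = 4652; a·d/n = 369·854/4652 = 67.7399; b·c/n = 3380·49/4652 = 35.6019
Stratum 2 (2015–2019): n = 6939; a·d/n = 1135·2897/6939 = 473.8572; b·c/n = 2090·817/6939 = 246.0772
OR_MH = (67.7399 + 473.8572) / (35.6019 + 246.0772) = 541.5971 / 281.6791 = 1.92274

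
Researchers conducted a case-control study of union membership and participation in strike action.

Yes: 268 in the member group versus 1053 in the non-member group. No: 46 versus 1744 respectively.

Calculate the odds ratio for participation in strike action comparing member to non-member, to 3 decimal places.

9.649

From the description: a = 268, b = 46, c = 1053, d = 1744.
OR = (a·d)/(b·c) = (268 × 1744) / (46 × 1053) = 467392 / 48438 = 9.64928
The odds of participation in strike action are about 9.65 times as high in the member group.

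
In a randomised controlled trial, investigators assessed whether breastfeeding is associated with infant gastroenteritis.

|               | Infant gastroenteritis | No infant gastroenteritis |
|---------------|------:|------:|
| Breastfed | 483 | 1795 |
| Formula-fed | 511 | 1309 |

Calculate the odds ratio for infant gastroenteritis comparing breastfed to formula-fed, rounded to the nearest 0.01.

0.69

Cells: a = 483, b = 1795, c = 511, d = 1309.
OR = (a·d)/(b·c) = (483 × 1309) / (1795 × 511) = 632247 / 917245 = 0.68929
Exposure is associated with lower odds of infant gastroenteritis (OR = 0.69 < 1).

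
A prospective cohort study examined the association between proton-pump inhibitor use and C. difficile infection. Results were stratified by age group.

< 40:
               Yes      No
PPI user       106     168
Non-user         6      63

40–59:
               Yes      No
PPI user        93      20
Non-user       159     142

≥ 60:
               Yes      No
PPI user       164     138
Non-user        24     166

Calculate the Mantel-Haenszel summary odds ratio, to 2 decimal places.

6.15

OR_MH = Σ(aᵢdᵢ/nᵢ) / Σ(bᵢcᵢ/nᵢ), where nᵢ is the stratum total.
Stratum 1 (< 40): n = 343; a·d/n = 106·63/343 = 19.4694; b·c/n = 168·6/343 = 2.9388
Stratum 2 (40–59): n = 414; a·d/n = 93·142/414 = 31.8986; b·c/n = 20·159/414 = 7.6812
Stratum 3 (≥ 60): n = 492; a·d/n = 164·166/492 = 55.3333; b·c/n = 138·24/492 = 6.7317
OR_MH = (19.4694 + 31.8986 + 55.3333) / (2.9388 + 7.6812 + 6.7317) = 106.7013 / 17.3516 = 6.14935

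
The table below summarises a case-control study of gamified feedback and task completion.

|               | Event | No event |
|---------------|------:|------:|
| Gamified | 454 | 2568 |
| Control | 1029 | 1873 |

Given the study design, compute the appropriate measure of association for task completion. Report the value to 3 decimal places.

Cells: a = 454, b = 2568, c = 1029, d = 1873.
This is a case-control study: participants were sampled on outcome status, so risks in the source population cannot be estimated directly — relative risk is not valid here. The odds ratio is the appropriate measure.
OR = (a·d)/(b·c) = (454 × 1873) / (2568 × 1029) = 850342 / 2642472 = 0.32180

0.322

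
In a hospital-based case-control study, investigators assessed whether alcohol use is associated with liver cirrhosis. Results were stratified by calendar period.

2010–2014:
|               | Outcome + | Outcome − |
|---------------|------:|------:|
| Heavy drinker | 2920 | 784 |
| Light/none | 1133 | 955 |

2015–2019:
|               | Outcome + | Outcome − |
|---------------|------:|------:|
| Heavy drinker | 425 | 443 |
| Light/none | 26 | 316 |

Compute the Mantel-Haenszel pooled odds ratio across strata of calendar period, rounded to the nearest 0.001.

3.637

OR_MH = Σ(aᵢdᵢ/nᵢ) / Σ(bᵢcᵢ/nᵢ), where nᵢ is the stratum total.
Stratum 1 (2010–2014): n = 5792; a·d/n = 2920·955/5792 = 481.4572; b·c/n = 784·1133/5792 = 153.3619
Stratum 2 (2015–2019): n = 1210; a·d/n = 425·316/1210 = 110.9917; b·c/n = 443·26/1210 = 9.5190
OR_MH = (481.4572 + 110.9917) / (153.3619 + 9.5190) = 592.4489 / 162.8809 = 3.63731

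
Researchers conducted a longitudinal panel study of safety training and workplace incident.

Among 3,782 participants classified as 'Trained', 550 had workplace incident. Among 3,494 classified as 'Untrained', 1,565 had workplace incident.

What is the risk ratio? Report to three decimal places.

0.325

From the description: a = 550, b = 3232, c = 1565, d = 1929.
Risk in exposed = 550/3782 = 0.14543; risk in unexposed = 1565/3494 = 0.44791.
RR = 0.14543 / 0.44791 = 0.32468
The risk is 68% lower among the exposed than among the unexposed.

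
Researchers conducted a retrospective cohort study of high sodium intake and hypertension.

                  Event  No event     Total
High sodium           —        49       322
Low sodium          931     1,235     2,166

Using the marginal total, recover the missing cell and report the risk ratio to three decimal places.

1.972

The missing cell is in the exposed row: 322 − 49 = 273.
So a = 273, b = 49, c = 931, d = 1235.
RR = [a/(a+b)] / [c/(c+d)] = (273/322) / (931/2166) = 0.84783/0.42982 = 1.97249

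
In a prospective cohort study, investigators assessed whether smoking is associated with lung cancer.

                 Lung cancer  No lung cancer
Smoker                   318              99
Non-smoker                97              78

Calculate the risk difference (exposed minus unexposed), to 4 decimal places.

Cells: a = 318, b = 99, c = 97, d = 78.
Risk in exposed = 318/417 = 0.762590; risk in unexposed = 97/175 = 0.554286.
Risk difference = 0.762590 − 0.554286 = 0.208304

0.2083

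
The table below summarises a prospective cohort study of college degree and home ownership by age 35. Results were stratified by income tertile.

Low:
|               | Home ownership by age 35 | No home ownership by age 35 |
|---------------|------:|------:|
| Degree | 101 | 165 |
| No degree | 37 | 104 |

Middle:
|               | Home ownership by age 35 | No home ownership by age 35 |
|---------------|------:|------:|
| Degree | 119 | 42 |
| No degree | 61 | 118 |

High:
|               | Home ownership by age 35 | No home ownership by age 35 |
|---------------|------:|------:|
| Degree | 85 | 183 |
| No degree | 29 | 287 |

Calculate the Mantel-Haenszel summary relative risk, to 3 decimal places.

2.164

RR_MH = Σ(aᵢ·n₀ᵢ/nᵢ) / Σ(cᵢ·n₁ᵢ/nᵢ), with n₁ᵢ = aᵢ+bᵢ (exposed), n₀ᵢ = cᵢ+dᵢ (unexposed), nᵢ = n₁ᵢ+n₀ᵢ.
Stratum 1 (Low): n₁ = 266, n₀ = 141, n = 407; a·n₀/n = 101·141/407 = 34.9902; c·n₁/n = 37·266/407 = 24.1818
Stratum 2 (Middle): n₁ = 161, n₀ = 179, n = 340; a·n₀/n = 119·179/340 = 62.6500; c·n₁/n = 61·161/340 = 28.8853
Stratum 3 (High): n₁ = 268, n₀ = 316, n = 584; a·n₀/n = 85·316/584 = 45.9932; c·n₁/n = 29·268/584 = 13.3082
RR_MH = (34.9902 + 62.6500 + 45.9932) / (24.1818 + 28.8853 + 13.3082) = 143.6333 / 66.3753 = 2.16396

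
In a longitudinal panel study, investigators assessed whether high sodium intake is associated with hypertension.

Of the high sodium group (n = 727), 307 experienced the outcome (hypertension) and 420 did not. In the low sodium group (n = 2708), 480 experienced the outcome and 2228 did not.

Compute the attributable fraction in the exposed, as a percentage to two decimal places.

58.03

From the description: a = 307, b = 420, c = 480, d = 2228.
Risk in exposed = 307/727 = 0.42228; risk in unexposed = 480/2708 = 0.17725.
RR = 0.42228/0.17725 = 2.38238
AR% = (RR − 1)/RR × 100 = (2.38238 − 1)/2.38238 × 100 = 58.0252%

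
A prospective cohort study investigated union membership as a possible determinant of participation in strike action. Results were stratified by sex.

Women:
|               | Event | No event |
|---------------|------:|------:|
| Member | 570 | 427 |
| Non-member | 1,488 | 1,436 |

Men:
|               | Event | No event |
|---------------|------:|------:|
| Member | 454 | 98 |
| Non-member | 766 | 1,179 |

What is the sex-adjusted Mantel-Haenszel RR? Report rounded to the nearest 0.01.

RR_MH = Σ(aᵢ·n₀ᵢ/nᵢ) / Σ(cᵢ·n₁ᵢ/nᵢ), with n₁ᵢ = aᵢ+bᵢ (exposed), n₀ᵢ = cᵢ+dᵢ (unexposed), nᵢ = n₁ᵢ+n₀ᵢ.
Stratum 1 (Women): n₁ = 997, n₀ = 2924, n = 3921; a·n₀/n = 570·2924/3921 = 425.0650; c·n₁/n = 1488·997/3921 = 378.3565
Stratum 2 (Men): n₁ = 552, n₀ = 1945, n = 2497; a·n₀/n = 454·1945/2497 = 353.6364; c·n₁/n = 766·552/2497 = 169.3360
RR_MH = (425.0650 + 353.6364) / (378.3565 + 169.3360) = 778.7014 / 547.6925 = 1.42179

1.42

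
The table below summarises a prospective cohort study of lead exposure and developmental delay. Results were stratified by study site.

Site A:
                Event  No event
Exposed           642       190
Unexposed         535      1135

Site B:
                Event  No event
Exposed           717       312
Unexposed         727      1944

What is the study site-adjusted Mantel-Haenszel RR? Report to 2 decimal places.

RR_MH = Σ(aᵢ·n₀ᵢ/nᵢ) / Σ(cᵢ·n₁ᵢ/nᵢ), with n₁ᵢ = aᵢ+bᵢ (exposed), n₀ᵢ = cᵢ+dᵢ (unexposed), nᵢ = n₁ᵢ+n₀ᵢ.
Stratum 1 (Site A): n₁ = 832, n₀ = 1670, n = 2502; a·n₀/n = 642·1670/2502 = 428.5132; c·n₁/n = 535·832/2502 = 177.9057
Stratum 2 (Site B): n₁ = 1029, n₀ = 2671, n = 3700; a·n₀/n = 717·2671/3700 = 517.5965; c·n₁/n = 727·1029/3700 = 202.1846
RR_MH = (428.5132 + 517.5965) / (177.9057 + 202.1846) = 946.1097 / 380.0903 = 2.48917

2.49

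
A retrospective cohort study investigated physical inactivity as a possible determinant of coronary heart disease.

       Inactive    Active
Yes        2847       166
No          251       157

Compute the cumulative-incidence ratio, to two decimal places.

1.79

Reading the table with exposure as columns: a = 2847 (Inactive, case), b = 251 (Inactive, non-case), c = 166 (Active, case), d = 157.
Risk in exposed = 2847/3098 = 0.91898; risk in unexposed = 166/323 = 0.51393.
RR = 0.91898 / 0.51393 = 1.78814
The risk among the exposed is 1.79 times that among the unexposed.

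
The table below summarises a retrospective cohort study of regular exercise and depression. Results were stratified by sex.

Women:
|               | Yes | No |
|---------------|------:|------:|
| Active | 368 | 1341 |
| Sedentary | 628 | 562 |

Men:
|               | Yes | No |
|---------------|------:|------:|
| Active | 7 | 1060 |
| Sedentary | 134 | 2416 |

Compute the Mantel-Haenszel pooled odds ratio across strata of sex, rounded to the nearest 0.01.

OR_MH = Σ(aᵢdᵢ/nᵢ) / Σ(bᵢcᵢ/nᵢ), where nᵢ is the stratum total.
Stratum 1 (Women): n = 2899; a·d/n = 368·562/2899 = 71.3405; b·c/n = 1341·628/2899 = 290.4960
Stratum 2 (Men): n = 3617; a·d/n = 7·2416/3617 = 4.6757; b·c/n = 1060·134/3617 = 39.2701
OR_MH = (71.3405 + 4.6757) / (290.4960 + 39.2701) = 76.0162 / 329.7661 = 0.23052

0.23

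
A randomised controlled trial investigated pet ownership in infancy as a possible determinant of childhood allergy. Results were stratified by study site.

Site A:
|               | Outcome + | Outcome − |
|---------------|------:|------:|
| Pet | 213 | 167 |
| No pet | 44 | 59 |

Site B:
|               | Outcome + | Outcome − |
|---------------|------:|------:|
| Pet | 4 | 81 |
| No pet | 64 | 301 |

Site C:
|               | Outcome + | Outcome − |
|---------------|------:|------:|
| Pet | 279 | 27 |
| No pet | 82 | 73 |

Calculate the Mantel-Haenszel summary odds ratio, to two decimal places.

2.31

OR_MH = Σ(aᵢdᵢ/nᵢ) / Σ(bᵢcᵢ/nᵢ), where nᵢ is the stratum total.
Stratum 1 (Site A): n = 483; a·d/n = 213·59/483 = 26.0186; b·c/n = 167·44/483 = 15.2133
Stratum 2 (Site B): n = 450; a·d/n = 4·301/450 = 2.6756; b·c/n = 81·64/450 = 11.5200
Stratum 3 (Site C): n = 461; a·d/n = 279·73/461 = 44.1800; b·c/n = 27·82/461 = 4.8026
OR_MH = (26.0186 + 2.6756 + 44.1800) / (15.2133 + 11.5200 + 4.8026) = 72.8742 / 31.5359 = 2.31084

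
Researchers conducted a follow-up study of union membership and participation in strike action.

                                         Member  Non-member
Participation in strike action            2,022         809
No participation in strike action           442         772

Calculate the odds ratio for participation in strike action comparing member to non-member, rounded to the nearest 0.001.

Reading the table with exposure as columns: a = 2022 (Member, case), b = 442 (Member, non-case), c = 809 (Non-member, case), d = 772.
OR = (a·d)/(b·c) = (2022 × 772) / (442 × 809) = 1560984 / 357578 = 4.36544
The odds of participation in strike action are about 4.37 times as high in the member group.

4.365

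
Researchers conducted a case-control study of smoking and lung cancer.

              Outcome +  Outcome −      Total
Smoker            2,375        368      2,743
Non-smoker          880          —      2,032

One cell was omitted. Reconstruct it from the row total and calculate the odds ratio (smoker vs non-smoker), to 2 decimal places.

The missing cell is in the unexposed row: 2032 − 880 = 1152.
So a = 2375, b = 368, c = 880, d = 1152.
OR = (a·d)/(b·c) = (2375 × 1152) / (368 × 880) = 2736000 / 323840 = 8.44862

8.45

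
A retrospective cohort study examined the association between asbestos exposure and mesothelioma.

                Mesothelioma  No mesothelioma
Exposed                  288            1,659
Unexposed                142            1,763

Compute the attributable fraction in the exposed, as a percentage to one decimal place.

Cells: a = 288, b = 1659, c = 142, d = 1763.
Risk in exposed = 288/1947 = 0.14792; risk in unexposed = 142/1905 = 0.07454.
RR = 0.14792/0.07454 = 1.98442
AR% = (RR − 1)/RR × 100 = (1.98442 − 1)/1.98442 × 100 = 49.6074%

49.6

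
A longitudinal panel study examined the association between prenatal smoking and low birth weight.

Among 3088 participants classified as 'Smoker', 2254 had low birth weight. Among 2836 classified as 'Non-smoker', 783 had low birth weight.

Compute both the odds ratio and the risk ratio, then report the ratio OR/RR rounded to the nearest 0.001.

2.680

From the description: a = 2254, b = 834, c = 783, d = 2053.
OR = (2254·2053)/(834·783) = 4627462/653022 = 7.08623
Risk in exposed = 2254/3088 = 0.72992; risk in unexposed = 783/2836 = 0.27609; RR = 2.64375
OR/RR = 7.08623 / 2.64375 = 2.68037
The outcome is not rare, so the OR lies further from 1 than the RR.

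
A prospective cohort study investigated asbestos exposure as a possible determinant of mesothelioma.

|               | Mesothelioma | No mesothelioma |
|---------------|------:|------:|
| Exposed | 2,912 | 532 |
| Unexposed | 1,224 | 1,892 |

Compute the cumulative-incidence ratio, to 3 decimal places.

2.153

Cells: a = 2912, b = 532, c = 1224, d = 1892.
Risk in exposed = 2912/3444 = 0.84553; risk in unexposed = 1224/3116 = 0.39281.
RR = 0.84553 / 0.39281 = 2.15251
The risk among the exposed is 2.15 times that among the unexposed.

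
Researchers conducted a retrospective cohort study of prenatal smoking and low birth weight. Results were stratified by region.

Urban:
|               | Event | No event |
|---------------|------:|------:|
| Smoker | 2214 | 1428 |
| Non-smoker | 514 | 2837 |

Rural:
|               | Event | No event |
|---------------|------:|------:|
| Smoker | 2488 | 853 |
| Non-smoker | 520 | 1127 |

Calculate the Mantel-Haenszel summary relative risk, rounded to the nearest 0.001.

RR_MH = Σ(aᵢ·n₀ᵢ/nᵢ) / Σ(cᵢ·n₁ᵢ/nᵢ), with n₁ᵢ = aᵢ+bᵢ (exposed), n₀ᵢ = cᵢ+dᵢ (unexposed), nᵢ = n₁ᵢ+n₀ᵢ.
Stratum 1 (Urban): n₁ = 3642, n₀ = 3351, n = 6993; a·n₀/n = 2214·3351/6993 = 1060.9344; c·n₁/n = 514·3642/6993 = 267.6946
Stratum 2 (Rural): n₁ = 3341, n₀ = 1647, n = 4988; a·n₀/n = 2488·1647/4988 = 821.5188; c·n₁/n = 520·3341/4988 = 348.2999
RR_MH = (1060.9344 + 821.5188) / (267.6946 + 348.2999) = 1882.4532 / 615.9945 = 3.05596

3.056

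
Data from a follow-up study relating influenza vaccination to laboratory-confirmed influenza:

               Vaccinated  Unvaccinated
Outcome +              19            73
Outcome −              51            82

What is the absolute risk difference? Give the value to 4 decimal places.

-0.1995

Reading the table with exposure as columns: a = 19 (Vaccinated, case), b = 51 (Vaccinated, non-case), c = 73 (Unvaccinated, case), d = 82.
Risk in exposed = 19/70 = 0.271429; risk in unexposed = 73/155 = 0.470968.
Risk difference = 0.271429 − 0.470968 = -0.199539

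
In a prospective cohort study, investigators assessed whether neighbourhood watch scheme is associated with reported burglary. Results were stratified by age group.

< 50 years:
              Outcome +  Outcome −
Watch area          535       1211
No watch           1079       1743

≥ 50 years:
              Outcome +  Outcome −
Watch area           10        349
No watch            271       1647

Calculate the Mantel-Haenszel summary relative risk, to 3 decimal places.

RR_MH = Σ(aᵢ·n₀ᵢ/nᵢ) / Σ(cᵢ·n₁ᵢ/nᵢ), with n₁ᵢ = aᵢ+bᵢ (exposed), n₀ᵢ = cᵢ+dᵢ (unexposed), nᵢ = n₁ᵢ+n₀ᵢ.
Stratum 1 (< 50 years): n₁ = 1746, n₀ = 2822, n = 4568; a·n₀/n = 535·2822/4568 = 330.5101; c·n₁/n = 1079·1746/4568 = 412.4199
Stratum 2 (≥ 50 years): n₁ = 359, n₀ = 1918, n = 2277; a·n₀/n = 10·1918/2277 = 8.4234; c·n₁/n = 271·359/2277 = 42.7268
RR_MH = (330.5101 + 8.4234) / (412.4199 + 42.7268) = 338.9334 / 455.1467 = 0.74467

0.745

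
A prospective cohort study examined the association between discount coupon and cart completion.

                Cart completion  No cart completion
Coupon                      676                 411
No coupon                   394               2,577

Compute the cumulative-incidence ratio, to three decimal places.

4.689

Cells: a = 676, b = 411, c = 394, d = 2577.
Risk in exposed = 676/1087 = 0.62190; risk in unexposed = 394/2971 = 0.13262.
RR = 0.62190 / 0.13262 = 4.68947
The risk among the exposed is 4.69 times that among the unexposed.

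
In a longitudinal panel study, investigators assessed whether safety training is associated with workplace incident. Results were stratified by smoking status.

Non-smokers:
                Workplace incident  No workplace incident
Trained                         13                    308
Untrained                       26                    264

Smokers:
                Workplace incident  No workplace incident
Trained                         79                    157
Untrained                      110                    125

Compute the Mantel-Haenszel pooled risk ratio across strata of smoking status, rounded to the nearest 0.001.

RR_MH = Σ(aᵢ·n₀ᵢ/nᵢ) / Σ(cᵢ·n₁ᵢ/nᵢ), with n₁ᵢ = aᵢ+bᵢ (exposed), n₀ᵢ = cᵢ+dᵢ (unexposed), nᵢ = n₁ᵢ+n₀ᵢ.
Stratum 1 (Non-smokers): n₁ = 321, n₀ = 290, n = 611; a·n₀/n = 13·290/611 = 6.1702; c·n₁/n = 26·321/611 = 13.6596
Stratum 2 (Smokers): n₁ = 236, n₀ = 235, n = 471; a·n₀/n = 79·235/471 = 39.4161; c·n₁/n = 110·236/471 = 55.1168
RR_MH = (6.1702 + 39.4161) / (13.6596 + 55.1168) = 45.5863 / 68.7763 = 0.66282

0.663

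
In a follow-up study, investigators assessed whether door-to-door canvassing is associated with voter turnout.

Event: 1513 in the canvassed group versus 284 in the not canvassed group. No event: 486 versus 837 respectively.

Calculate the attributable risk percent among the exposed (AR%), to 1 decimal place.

66.5

From the description: a = 1513, b = 486, c = 284, d = 837.
Risk in exposed = 1513/1999 = 0.75688; risk in unexposed = 284/1121 = 0.25335.
RR = 0.75688/0.25335 = 2.98754
AR% = (RR − 1)/RR × 100 = (2.98754 − 1)/2.98754 × 100 = 66.5276%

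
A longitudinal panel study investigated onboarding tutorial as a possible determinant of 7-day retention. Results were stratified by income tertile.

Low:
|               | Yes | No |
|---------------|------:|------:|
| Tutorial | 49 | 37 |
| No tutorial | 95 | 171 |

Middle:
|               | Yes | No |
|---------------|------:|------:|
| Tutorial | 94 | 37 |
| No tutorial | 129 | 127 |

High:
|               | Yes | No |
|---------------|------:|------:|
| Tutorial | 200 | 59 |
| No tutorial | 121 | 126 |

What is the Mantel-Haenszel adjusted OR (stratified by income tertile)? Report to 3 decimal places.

OR_MH = Σ(aᵢdᵢ/nᵢ) / Σ(bᵢcᵢ/nᵢ), where nᵢ is the stratum total.
Stratum 1 (Low): n = 352; a·d/n = 49·171/352 = 23.8040; b·c/n = 37·95/352 = 9.9858
Stratum 2 (Middle): n = 387; a·d/n = 94·127/387 = 30.8475; b·c/n = 37·129/387 = 12.3333
Stratum 3 (High): n = 506; a·d/n = 200·126/506 = 49.8024; b·c/n = 59·121/506 = 14.1087
OR_MH = (23.8040 + 30.8475 + 49.8024) / (9.9858 + 12.3333 + 14.1087) = 104.4539 / 36.4278 = 2.86742

2.867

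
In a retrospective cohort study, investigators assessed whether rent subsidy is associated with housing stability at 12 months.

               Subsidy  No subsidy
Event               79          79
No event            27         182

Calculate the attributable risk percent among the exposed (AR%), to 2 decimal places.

59.39

Reading the table with exposure as columns: a = 79 (Subsidy, case), b = 27 (Subsidy, non-case), c = 79 (No subsidy, case), d = 182.
Risk in exposed = 79/106 = 0.74528; risk in unexposed = 79/261 = 0.30268.
RR = 0.74528/0.30268 = 2.46226
AR% = (RR − 1)/RR × 100 = (2.46226 − 1)/2.46226 × 100 = 59.3870%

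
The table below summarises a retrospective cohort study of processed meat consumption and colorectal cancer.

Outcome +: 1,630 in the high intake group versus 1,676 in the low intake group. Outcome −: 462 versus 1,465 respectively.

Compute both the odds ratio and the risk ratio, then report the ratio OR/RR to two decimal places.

From the description: a = 1630, b = 462, c = 1676, d = 1465.
OR = (1630·1465)/(462·1676) = 2387950/774312 = 3.08396
Risk in exposed = 1630/2092 = 0.77916; risk in unexposed = 1676/3141 = 0.53359; RR = 1.46023
OR/RR = 3.08396 / 1.46023 = 2.11198
The outcome is not rare, so the OR lies further from 1 than the RR.

2.11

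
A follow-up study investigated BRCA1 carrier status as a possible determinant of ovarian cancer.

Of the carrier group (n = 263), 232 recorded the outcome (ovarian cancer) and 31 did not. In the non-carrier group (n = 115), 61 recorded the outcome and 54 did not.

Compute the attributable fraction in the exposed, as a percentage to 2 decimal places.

39.87

From the description: a = 232, b = 31, c = 61, d = 54.
Risk in exposed = 232/263 = 0.88213; risk in unexposed = 61/115 = 0.53043.
RR = 0.88213/0.53043 = 1.66303
AR% = (RR − 1)/RR × 100 = (1.66303 − 1)/1.66303 × 100 = 39.8688%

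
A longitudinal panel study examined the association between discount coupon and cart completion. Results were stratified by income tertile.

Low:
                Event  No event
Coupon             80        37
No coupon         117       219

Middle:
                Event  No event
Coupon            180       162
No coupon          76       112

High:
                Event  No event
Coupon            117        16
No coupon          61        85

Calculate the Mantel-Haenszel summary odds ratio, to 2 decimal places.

3.10

OR_MH = Σ(aᵢdᵢ/nᵢ) / Σ(bᵢcᵢ/nᵢ), where nᵢ is the stratum total.
Stratum 1 (Low): n = 453; a·d/n = 80·219/453 = 38.6755; b·c/n = 37·117/453 = 9.5563
Stratum 2 (Middle): n = 530; a·d/n = 180·112/530 = 38.0377; b·c/n = 162·76/530 = 23.2302
Stratum 3 (High): n = 279; a·d/n = 117·85/279 = 35.6452; b·c/n = 16·61/279 = 3.4982
OR_MH = (38.6755 + 38.0377 + 35.6452) / (9.5563 + 23.2302 + 3.4982) = 112.3584 / 36.2847 = 3.09658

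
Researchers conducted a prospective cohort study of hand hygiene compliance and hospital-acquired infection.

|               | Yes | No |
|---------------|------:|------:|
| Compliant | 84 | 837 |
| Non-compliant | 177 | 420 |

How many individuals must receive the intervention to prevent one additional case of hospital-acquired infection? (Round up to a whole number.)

Risk in treated group = 84/921 = 0.09121; risk in control = 177/597 = 0.29648.
Absolute risk reduction = 0.29648 − 0.09121 = 0.20528
NNT = 1 / ARR = 1 / 0.20528 = 4.871 → round up → 5

5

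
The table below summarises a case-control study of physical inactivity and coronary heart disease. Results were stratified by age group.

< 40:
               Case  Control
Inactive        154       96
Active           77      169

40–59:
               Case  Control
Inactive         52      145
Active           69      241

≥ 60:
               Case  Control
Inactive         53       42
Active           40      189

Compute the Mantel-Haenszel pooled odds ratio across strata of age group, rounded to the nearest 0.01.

OR_MH = Σ(aᵢdᵢ/nᵢ) / Σ(bᵢcᵢ/nᵢ), where nᵢ is the stratum total.
Stratum 1 (< 40): n = 496; a·d/n = 154·169/496 = 52.4718; b·c/n = 96·77/496 = 14.9032
Stratum 2 (40–59): n = 507; a·d/n = 52·241/507 = 24.7179; b·c/n = 145·69/507 = 19.7337
Stratum 3 (≥ 60): n = 324; a·d/n = 53·189/324 = 30.9167; b·c/n = 42·40/324 = 5.1852
OR_MH = (52.4718 + 24.7179 + 30.9167) / (14.9032 + 19.7337 + 5.1852) = 108.1064 / 39.8221 = 2.71473

2.71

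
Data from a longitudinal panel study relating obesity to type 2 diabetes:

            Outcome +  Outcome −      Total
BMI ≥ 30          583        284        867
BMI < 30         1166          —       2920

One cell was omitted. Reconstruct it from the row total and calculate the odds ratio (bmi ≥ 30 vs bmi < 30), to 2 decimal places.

The missing cell is in the unexposed row: 2920 − 1166 = 1754.
So a = 583, b = 284, c = 1166, d = 1754.
OR = (a·d)/(b·c) = (583 × 1754) / (284 × 1166) = 1022582 / 331144 = 3.08803

3.09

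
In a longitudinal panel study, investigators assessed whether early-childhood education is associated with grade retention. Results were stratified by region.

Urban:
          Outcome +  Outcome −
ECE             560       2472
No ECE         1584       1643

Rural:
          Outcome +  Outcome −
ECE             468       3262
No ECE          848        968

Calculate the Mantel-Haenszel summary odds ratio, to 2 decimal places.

0.20

OR_MH = Σ(aᵢdᵢ/nᵢ) / Σ(bᵢcᵢ/nᵢ), where nᵢ is the stratum total.
Stratum 1 (Urban): n = 6259; a·d/n = 560·1643/6259 = 147.0011; b·c/n = 2472·1584/6259 = 625.6028
Stratum 2 (Rural): n = 5546; a·d/n = 468·968/5546 = 81.6848; b·c/n = 3262·848/5546 = 498.7696
OR_MH = (147.0011 + 81.6848) / (625.6028 + 498.7696) = 228.6859 / 1124.3724 = 0.20339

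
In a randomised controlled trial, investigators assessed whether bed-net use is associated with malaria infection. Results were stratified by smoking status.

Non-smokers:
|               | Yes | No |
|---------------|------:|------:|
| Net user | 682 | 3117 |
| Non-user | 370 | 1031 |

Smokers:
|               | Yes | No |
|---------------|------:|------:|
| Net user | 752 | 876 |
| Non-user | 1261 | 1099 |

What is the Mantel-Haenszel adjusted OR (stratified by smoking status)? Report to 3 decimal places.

0.687

OR_MH = Σ(aᵢdᵢ/nᵢ) / Σ(bᵢcᵢ/nᵢ), where nᵢ is the stratum total.
Stratum 1 (Non-smokers): n = 5200; a·d/n = 682·1031/5200 = 135.2196; b·c/n = 3117·370/5200 = 221.7865
Stratum 2 (Smokers): n = 3988; a·d/n = 752·1099/3988 = 207.2337; b·c/n = 876·1261/3988 = 276.9900
OR_MH = (135.2196 + 207.2337) / (221.7865 + 276.9900) = 342.4533 / 498.7765 = 0.68659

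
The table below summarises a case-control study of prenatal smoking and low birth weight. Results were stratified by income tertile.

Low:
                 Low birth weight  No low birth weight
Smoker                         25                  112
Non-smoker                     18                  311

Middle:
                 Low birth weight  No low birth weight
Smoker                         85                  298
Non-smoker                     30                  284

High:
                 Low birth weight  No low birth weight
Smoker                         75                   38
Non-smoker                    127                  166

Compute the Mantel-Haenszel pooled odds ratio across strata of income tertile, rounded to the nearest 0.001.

2.823

OR_MH = Σ(aᵢdᵢ/nᵢ) / Σ(bᵢcᵢ/nᵢ), where nᵢ is the stratum total.
Stratum 1 (Low): n = 466; a·d/n = 25·311/466 = 16.6845; b·c/n = 112·18/466 = 4.3262
Stratum 2 (Middle): n = 697; a·d/n = 85·284/697 = 34.6341; b·c/n = 298·30/697 = 12.8264
Stratum 3 (High): n = 406; a·d/n = 75·166/406 = 30.6650; b·c/n = 38·127/406 = 11.8867
OR_MH = (16.6845 + 34.6341 + 30.6650) / (4.3262 + 12.8264 + 11.8867) = 81.9837 / 29.0393 = 2.82320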